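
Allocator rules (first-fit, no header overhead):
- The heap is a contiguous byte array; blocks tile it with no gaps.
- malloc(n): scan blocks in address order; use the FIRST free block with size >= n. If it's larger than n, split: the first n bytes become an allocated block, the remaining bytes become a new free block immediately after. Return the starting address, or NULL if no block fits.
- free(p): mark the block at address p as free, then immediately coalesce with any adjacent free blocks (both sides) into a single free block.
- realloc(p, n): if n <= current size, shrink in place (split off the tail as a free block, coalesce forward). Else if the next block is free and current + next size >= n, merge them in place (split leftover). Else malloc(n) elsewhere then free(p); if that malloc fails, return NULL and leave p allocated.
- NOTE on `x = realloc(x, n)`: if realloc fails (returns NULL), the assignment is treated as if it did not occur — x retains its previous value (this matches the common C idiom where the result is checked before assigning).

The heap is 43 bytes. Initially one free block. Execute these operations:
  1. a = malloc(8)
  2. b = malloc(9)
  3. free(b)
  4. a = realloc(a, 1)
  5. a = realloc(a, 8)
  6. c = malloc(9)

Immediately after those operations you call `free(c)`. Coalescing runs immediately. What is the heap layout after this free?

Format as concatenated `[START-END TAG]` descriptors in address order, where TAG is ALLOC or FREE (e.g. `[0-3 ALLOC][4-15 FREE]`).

Op 1: a = malloc(8) -> a = 0; heap: [0-7 ALLOC][8-42 FREE]
Op 2: b = malloc(9) -> b = 8; heap: [0-7 ALLOC][8-16 ALLOC][17-42 FREE]
Op 3: free(b) -> (freed b); heap: [0-7 ALLOC][8-42 FREE]
Op 4: a = realloc(a, 1) -> a = 0; heap: [0-0 ALLOC][1-42 FREE]
Op 5: a = realloc(a, 8) -> a = 0; heap: [0-7 ALLOC][8-42 FREE]
Op 6: c = malloc(9) -> c = 8; heap: [0-7 ALLOC][8-16 ALLOC][17-42 FREE]
free(c): c = 8 -> block [8-16 ALLOC]; mark free, coalesce with adjacent free neighbors -> [0-7 ALLOC][8-42 FREE]

Answer: [0-7 ALLOC][8-42 FREE]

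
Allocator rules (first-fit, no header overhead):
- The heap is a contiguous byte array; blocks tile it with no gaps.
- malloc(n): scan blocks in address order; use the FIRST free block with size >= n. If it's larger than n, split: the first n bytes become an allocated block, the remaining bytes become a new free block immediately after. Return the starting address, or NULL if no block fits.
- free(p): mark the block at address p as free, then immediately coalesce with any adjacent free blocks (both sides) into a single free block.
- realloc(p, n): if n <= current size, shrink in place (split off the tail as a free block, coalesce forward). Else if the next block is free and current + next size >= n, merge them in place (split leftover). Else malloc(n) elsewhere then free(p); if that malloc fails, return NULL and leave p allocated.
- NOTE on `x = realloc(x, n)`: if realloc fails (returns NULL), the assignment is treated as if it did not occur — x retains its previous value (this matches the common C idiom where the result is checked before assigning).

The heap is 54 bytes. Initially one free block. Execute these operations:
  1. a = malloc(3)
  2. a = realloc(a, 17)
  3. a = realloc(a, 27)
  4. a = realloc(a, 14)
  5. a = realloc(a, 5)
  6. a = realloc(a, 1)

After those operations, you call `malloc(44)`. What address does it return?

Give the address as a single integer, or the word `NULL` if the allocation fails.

Op 1: a = malloc(3) -> a = 0; heap: [0-2 ALLOC][3-53 FREE]
Op 2: a = realloc(a, 17) -> a = 0; heap: [0-16 ALLOC][17-53 FREE]
Op 3: a = realloc(a, 27) -> a = 0; heap: [0-26 ALLOC][27-53 FREE]
Op 4: a = realloc(a, 14) -> a = 0; heap: [0-13 ALLOC][14-53 FREE]
Op 5: a = realloc(a, 5) -> a = 0; heap: [0-4 ALLOC][5-53 FREE]
Op 6: a = realloc(a, 1) -> a = 0; heap: [0-0 ALLOC][1-53 FREE]
malloc(44): first-fit scan over [0-0 ALLOC][1-53 FREE] -> 1

Answer: 1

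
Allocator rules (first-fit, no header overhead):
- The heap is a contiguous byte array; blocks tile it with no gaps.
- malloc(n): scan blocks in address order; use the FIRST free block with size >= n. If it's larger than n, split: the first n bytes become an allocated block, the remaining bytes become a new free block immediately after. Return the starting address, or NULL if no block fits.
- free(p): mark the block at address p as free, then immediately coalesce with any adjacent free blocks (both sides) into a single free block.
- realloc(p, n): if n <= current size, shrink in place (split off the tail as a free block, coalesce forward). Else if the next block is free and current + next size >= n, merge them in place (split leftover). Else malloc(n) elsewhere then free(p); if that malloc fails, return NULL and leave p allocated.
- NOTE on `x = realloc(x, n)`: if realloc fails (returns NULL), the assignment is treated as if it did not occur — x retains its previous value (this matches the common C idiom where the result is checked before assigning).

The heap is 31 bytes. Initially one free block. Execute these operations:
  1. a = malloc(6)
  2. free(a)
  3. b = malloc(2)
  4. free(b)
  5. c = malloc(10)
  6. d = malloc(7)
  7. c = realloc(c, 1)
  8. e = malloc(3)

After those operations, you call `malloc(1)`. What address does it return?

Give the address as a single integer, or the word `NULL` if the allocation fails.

Op 1: a = malloc(6) -> a = 0; heap: [0-5 ALLOC][6-30 FREE]
Op 2: free(a) -> (freed a); heap: [0-30 FREE]
Op 3: b = malloc(2) -> b = 0; heap: [0-1 ALLOC][2-30 FREE]
Op 4: free(b) -> (freed b); heap: [0-30 FREE]
Op 5: c = malloc(10) -> c = 0; heap: [0-9 ALLOC][10-30 FREE]
Op 6: d = malloc(7) -> d = 10; heap: [0-9 ALLOC][10-16 ALLOC][17-30 FREE]
Op 7: c = realloc(c, 1) -> c = 0; heap: [0-0 ALLOC][1-9 FREE][10-16 ALLOC][17-30 FREE]
Op 8: e = malloc(3) -> e = 1; heap: [0-0 ALLOC][1-3 ALLOC][4-9 FREE][10-16 ALLOC][17-30 FREE]
malloc(1): first-fit scan over [0-0 ALLOC][1-3 ALLOC][4-9 FREE][10-16 ALLOC][17-30 FREE] -> 4

Answer: 4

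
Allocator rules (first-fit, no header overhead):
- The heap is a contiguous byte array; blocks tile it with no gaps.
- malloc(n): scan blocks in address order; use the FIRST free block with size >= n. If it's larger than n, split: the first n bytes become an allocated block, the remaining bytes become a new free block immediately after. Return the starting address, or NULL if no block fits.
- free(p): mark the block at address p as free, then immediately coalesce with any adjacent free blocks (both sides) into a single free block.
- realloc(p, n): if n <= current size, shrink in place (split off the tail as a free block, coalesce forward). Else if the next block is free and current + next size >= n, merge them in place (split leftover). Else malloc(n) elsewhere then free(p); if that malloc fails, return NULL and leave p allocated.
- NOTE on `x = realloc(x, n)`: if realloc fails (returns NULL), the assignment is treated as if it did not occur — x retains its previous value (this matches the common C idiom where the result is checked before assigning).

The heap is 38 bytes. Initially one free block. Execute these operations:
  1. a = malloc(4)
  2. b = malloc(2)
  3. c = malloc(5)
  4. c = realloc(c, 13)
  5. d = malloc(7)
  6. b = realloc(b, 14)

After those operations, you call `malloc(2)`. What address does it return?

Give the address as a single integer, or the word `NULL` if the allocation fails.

Answer: 26

Derivation:
Op 1: a = malloc(4) -> a = 0; heap: [0-3 ALLOC][4-37 FREE]
Op 2: b = malloc(2) -> b = 4; heap: [0-3 ALLOC][4-5 ALLOC][6-37 FREE]
Op 3: c = malloc(5) -> c = 6; heap: [0-3 ALLOC][4-5 ALLOC][6-10 ALLOC][11-37 FREE]
Op 4: c = realloc(c, 13) -> c = 6; heap: [0-3 ALLOC][4-5 ALLOC][6-18 ALLOC][19-37 FREE]
Op 5: d = malloc(7) -> d = 19; heap: [0-3 ALLOC][4-5 ALLOC][6-18 ALLOC][19-25 ALLOC][26-37 FREE]
Op 6: b = realloc(b, 14) -> NULL (b unchanged); heap: [0-3 ALLOC][4-5 ALLOC][6-18 ALLOC][19-25 ALLOC][26-37 FREE]
malloc(2): first-fit scan over [0-3 ALLOC][4-5 ALLOC][6-18 ALLOC][19-25 ALLOC][26-37 FREE] -> 26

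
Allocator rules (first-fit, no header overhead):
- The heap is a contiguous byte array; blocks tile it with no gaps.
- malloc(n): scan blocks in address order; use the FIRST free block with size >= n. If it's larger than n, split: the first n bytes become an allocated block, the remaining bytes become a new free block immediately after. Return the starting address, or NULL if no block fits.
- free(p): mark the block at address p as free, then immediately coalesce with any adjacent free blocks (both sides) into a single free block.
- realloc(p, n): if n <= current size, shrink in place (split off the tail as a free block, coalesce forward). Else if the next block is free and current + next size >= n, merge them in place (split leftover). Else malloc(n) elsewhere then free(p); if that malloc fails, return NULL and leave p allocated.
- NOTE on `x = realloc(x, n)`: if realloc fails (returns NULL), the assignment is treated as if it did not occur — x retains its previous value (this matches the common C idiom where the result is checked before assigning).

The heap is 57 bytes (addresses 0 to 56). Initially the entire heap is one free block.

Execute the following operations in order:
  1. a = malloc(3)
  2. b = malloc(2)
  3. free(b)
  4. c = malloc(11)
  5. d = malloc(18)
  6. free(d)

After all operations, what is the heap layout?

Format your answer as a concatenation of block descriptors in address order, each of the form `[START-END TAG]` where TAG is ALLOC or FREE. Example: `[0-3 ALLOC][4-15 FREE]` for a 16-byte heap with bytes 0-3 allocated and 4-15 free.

Answer: [0-2 ALLOC][3-13 ALLOC][14-56 FREE]

Derivation:
Op 1: a = malloc(3) -> a = 0; heap: [0-2 ALLOC][3-56 FREE]
Op 2: b = malloc(2) -> b = 3; heap: [0-2 ALLOC][3-4 ALLOC][5-56 FREE]
Op 3: free(b) -> (freed b); heap: [0-2 ALLOC][3-56 FREE]
Op 4: c = malloc(11) -> c = 3; heap: [0-2 ALLOC][3-13 ALLOC][14-56 FREE]
Op 5: d = malloc(18) -> d = 14; heap: [0-2 ALLOC][3-13 ALLOC][14-31 ALLOC][32-56 FREE]
Op 6: free(d) -> (freed d); heap: [0-2 ALLOC][3-13 ALLOC][14-56 FREE]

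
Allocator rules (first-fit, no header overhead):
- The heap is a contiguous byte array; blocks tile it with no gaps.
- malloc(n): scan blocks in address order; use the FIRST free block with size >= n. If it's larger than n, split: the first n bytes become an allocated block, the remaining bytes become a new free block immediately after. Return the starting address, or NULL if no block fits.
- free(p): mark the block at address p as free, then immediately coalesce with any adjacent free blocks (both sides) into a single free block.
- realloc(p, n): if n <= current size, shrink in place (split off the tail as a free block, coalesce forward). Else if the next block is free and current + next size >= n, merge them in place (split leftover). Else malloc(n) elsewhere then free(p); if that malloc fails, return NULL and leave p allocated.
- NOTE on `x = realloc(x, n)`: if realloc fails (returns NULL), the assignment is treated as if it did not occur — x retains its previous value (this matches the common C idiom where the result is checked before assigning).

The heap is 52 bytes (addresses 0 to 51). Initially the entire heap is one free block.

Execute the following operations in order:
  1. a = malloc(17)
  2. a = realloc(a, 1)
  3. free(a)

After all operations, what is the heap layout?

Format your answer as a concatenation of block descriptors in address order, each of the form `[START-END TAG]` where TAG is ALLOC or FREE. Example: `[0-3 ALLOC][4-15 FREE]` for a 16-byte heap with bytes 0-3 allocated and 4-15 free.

Answer: [0-51 FREE]

Derivation:
Op 1: a = malloc(17) -> a = 0; heap: [0-16 ALLOC][17-51 FREE]
Op 2: a = realloc(a, 1) -> a = 0; heap: [0-0 ALLOC][1-51 FREE]
Op 3: free(a) -> (freed a); heap: [0-51 FREE]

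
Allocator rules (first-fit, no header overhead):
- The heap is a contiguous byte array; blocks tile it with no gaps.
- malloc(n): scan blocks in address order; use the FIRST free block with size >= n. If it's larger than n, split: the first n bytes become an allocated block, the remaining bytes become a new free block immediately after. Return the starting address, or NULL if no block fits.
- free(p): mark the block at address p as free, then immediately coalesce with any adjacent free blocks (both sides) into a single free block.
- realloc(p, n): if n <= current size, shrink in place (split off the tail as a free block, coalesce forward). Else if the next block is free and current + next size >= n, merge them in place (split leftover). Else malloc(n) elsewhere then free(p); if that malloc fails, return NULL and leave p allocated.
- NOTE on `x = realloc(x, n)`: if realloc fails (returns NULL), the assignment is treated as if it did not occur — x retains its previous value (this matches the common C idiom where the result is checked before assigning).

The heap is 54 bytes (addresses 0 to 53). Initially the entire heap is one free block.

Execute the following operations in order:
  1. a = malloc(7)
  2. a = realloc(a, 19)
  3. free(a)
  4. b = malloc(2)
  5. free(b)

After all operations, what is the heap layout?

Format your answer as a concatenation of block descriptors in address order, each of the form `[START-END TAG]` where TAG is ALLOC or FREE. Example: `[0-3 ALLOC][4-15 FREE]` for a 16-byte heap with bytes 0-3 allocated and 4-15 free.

Answer: [0-53 FREE]

Derivation:
Op 1: a = malloc(7) -> a = 0; heap: [0-6 ALLOC][7-53 FREE]
Op 2: a = realloc(a, 19) -> a = 0; heap: [0-18 ALLOC][19-53 FREE]
Op 3: free(a) -> (freed a); heap: [0-53 FREE]
Op 4: b = malloc(2) -> b = 0; heap: [0-1 ALLOC][2-53 FREE]
Op 5: free(b) -> (freed b); heap: [0-53 FREE]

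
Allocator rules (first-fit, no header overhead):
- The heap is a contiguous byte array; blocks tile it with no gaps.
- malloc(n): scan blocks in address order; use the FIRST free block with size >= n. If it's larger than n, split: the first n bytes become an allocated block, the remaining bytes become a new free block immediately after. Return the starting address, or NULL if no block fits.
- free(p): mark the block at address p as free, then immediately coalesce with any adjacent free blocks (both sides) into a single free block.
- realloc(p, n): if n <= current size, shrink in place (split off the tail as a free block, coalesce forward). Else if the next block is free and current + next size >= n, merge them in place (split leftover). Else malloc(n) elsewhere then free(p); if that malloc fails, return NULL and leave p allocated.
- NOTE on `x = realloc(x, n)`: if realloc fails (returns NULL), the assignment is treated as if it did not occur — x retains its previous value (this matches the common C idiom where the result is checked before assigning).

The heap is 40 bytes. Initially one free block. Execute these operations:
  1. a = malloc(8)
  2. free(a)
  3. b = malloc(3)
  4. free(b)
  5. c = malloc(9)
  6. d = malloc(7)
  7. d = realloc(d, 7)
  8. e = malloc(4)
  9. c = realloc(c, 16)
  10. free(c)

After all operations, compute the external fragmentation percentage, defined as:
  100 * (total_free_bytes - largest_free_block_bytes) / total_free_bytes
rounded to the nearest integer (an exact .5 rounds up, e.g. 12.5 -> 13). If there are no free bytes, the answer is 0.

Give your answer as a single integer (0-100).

Answer: 31

Derivation:
Op 1: a = malloc(8) -> a = 0; heap: [0-7 ALLOC][8-39 FREE]
Op 2: free(a) -> (freed a); heap: [0-39 FREE]
Op 3: b = malloc(3) -> b = 0; heap: [0-2 ALLOC][3-39 FREE]
Op 4: free(b) -> (freed b); heap: [0-39 FREE]
Op 5: c = malloc(9) -> c = 0; heap: [0-8 ALLOC][9-39 FREE]
Op 6: d = malloc(7) -> d = 9; heap: [0-8 ALLOC][9-15 ALLOC][16-39 FREE]
Op 7: d = realloc(d, 7) -> d = 9; heap: [0-8 ALLOC][9-15 ALLOC][16-39 FREE]
Op 8: e = malloc(4) -> e = 16; heap: [0-8 ALLOC][9-15 ALLOC][16-19 ALLOC][20-39 FREE]
Op 9: c = realloc(c, 16) -> c = 20; heap: [0-8 FREE][9-15 ALLOC][16-19 ALLOC][20-35 ALLOC][36-39 FREE]
Op 10: free(c) -> (freed c); heap: [0-8 FREE][9-15 ALLOC][16-19 ALLOC][20-39 FREE]
Free blocks: [9 20] total_free=29 largest=20 -> 100*(29-20)/29 = 900/29 ≈ 31.034 -> rounds to 31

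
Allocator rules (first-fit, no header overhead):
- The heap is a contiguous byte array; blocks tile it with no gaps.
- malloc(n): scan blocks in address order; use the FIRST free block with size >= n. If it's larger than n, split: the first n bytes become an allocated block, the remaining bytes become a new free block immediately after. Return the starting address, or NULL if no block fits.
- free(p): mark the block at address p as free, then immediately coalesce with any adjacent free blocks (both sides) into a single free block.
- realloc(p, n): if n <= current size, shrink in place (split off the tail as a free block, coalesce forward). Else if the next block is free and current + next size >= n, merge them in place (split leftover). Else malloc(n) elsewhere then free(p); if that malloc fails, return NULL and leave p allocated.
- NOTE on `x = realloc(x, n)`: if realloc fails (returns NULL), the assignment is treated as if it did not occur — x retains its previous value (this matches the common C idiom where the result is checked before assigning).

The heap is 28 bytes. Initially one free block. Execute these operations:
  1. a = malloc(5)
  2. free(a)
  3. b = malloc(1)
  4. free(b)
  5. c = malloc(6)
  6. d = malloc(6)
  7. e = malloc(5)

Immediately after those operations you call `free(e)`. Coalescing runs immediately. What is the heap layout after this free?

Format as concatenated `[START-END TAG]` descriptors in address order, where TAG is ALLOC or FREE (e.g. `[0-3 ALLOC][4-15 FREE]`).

Answer: [0-5 ALLOC][6-11 ALLOC][12-27 FREE]

Derivation:
Op 1: a = malloc(5) -> a = 0; heap: [0-4 ALLOC][5-27 FREE]
Op 2: free(a) -> (freed a); heap: [0-27 FREE]
Op 3: b = malloc(1) -> b = 0; heap: [0-0 ALLOC][1-27 FREE]
Op 4: free(b) -> (freed b); heap: [0-27 FREE]
Op 5: c = malloc(6) -> c = 0; heap: [0-5 ALLOC][6-27 FREE]
Op 6: d = malloc(6) -> d = 6; heap: [0-5 ALLOC][6-11 ALLOC][12-27 FREE]
Op 7: e = malloc(5) -> e = 12; heap: [0-5 ALLOC][6-11 ALLOC][12-16 ALLOC][17-27 FREE]
free(e): e = 12 -> block [12-16 ALLOC]; mark free, coalesce with adjacent free neighbors -> [0-5 ALLOC][6-11 ALLOC][12-27 FREE]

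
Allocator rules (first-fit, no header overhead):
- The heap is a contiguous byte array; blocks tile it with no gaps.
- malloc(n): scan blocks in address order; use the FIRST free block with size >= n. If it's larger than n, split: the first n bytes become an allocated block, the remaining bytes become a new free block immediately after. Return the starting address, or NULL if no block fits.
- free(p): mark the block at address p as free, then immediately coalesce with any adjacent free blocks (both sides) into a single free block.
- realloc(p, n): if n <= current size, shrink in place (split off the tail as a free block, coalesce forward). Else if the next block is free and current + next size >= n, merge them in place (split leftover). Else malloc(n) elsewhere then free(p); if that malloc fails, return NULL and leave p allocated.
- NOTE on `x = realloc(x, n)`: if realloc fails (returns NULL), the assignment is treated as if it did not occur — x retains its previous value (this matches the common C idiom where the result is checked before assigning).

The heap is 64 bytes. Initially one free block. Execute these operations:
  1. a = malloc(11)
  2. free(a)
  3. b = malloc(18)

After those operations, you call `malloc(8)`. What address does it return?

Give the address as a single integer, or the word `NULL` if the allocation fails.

Op 1: a = malloc(11) -> a = 0; heap: [0-10 ALLOC][11-63 FREE]
Op 2: free(a) -> (freed a); heap: [0-63 FREE]
Op 3: b = malloc(18) -> b = 0; heap: [0-17 ALLOC][18-63 FREE]
malloc(8): first-fit scan over [0-17 ALLOC][18-63 FREE] -> 18

Answer: 18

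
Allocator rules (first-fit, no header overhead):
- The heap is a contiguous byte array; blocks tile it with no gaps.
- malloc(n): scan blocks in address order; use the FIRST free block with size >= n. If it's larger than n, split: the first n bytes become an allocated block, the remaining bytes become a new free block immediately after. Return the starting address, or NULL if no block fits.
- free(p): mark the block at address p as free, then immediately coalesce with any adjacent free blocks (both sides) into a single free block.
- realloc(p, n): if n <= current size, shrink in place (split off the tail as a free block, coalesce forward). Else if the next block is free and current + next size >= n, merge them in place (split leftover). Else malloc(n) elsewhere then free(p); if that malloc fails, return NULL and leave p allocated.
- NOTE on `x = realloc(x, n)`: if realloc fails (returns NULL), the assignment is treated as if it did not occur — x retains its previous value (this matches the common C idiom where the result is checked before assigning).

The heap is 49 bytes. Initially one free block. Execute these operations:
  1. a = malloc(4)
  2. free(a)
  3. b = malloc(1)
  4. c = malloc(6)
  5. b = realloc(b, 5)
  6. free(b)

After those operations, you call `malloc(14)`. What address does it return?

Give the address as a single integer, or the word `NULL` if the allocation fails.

Op 1: a = malloc(4) -> a = 0; heap: [0-3 ALLOC][4-48 FREE]
Op 2: free(a) -> (freed a); heap: [0-48 FREE]
Op 3: b = malloc(1) -> b = 0; heap: [0-0 ALLOC][1-48 FREE]
Op 4: c = malloc(6) -> c = 1; heap: [0-0 ALLOC][1-6 ALLOC][7-48 FREE]
Op 5: b = realloc(b, 5) -> b = 7; heap: [0-0 FREE][1-6 ALLOC][7-11 ALLOC][12-48 FREE]
Op 6: free(b) -> (freed b); heap: [0-0 FREE][1-6 ALLOC][7-48 FREE]
malloc(14): first-fit scan over [0-0 FREE][1-6 ALLOC][7-48 FREE] -> 7

Answer: 7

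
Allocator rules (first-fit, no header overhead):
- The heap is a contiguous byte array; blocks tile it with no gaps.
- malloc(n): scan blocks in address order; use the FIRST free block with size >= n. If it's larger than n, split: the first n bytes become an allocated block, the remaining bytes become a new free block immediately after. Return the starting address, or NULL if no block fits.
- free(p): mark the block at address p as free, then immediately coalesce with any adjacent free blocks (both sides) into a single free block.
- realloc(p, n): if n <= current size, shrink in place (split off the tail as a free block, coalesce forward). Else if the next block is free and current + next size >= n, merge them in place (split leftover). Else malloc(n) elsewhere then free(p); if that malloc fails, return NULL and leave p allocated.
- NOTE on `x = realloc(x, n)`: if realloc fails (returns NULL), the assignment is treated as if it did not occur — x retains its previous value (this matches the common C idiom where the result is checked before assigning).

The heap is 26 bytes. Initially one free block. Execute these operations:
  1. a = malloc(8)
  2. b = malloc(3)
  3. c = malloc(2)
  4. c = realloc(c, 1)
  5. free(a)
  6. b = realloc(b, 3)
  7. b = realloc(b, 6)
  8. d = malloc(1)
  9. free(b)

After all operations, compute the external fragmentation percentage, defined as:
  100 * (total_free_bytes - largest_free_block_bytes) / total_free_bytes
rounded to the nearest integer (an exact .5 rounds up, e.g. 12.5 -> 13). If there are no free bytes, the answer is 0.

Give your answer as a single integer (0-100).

Op 1: a = malloc(8) -> a = 0; heap: [0-7 ALLOC][8-25 FREE]
Op 2: b = malloc(3) -> b = 8; heap: [0-7 ALLOC][8-10 ALLOC][11-25 FREE]
Op 3: c = malloc(2) -> c = 11; heap: [0-7 ALLOC][8-10 ALLOC][11-12 ALLOC][13-25 FREE]
Op 4: c = realloc(c, 1) -> c = 11; heap: [0-7 ALLOC][8-10 ALLOC][11-11 ALLOC][12-25 FREE]
Op 5: free(a) -> (freed a); heap: [0-7 FREE][8-10 ALLOC][11-11 ALLOC][12-25 FREE]
Op 6: b = realloc(b, 3) -> b = 8; heap: [0-7 FREE][8-10 ALLOC][11-11 ALLOC][12-25 FREE]
Op 7: b = realloc(b, 6) -> b = 0; heap: [0-5 ALLOC][6-10 FREE][11-11 ALLOC][12-25 FREE]
Op 8: d = malloc(1) -> d = 6; heap: [0-5 ALLOC][6-6 ALLOC][7-10 FREE][11-11 ALLOC][12-25 FREE]
Op 9: free(b) -> (freed b); heap: [0-5 FREE][6-6 ALLOC][7-10 FREE][11-11 ALLOC][12-25 FREE]
Free blocks: [6 4 14] total_free=24 largest=14 -> 100*(24-14)/24 = 1000/24 ≈ 41.667 -> rounds to 42

Answer: 42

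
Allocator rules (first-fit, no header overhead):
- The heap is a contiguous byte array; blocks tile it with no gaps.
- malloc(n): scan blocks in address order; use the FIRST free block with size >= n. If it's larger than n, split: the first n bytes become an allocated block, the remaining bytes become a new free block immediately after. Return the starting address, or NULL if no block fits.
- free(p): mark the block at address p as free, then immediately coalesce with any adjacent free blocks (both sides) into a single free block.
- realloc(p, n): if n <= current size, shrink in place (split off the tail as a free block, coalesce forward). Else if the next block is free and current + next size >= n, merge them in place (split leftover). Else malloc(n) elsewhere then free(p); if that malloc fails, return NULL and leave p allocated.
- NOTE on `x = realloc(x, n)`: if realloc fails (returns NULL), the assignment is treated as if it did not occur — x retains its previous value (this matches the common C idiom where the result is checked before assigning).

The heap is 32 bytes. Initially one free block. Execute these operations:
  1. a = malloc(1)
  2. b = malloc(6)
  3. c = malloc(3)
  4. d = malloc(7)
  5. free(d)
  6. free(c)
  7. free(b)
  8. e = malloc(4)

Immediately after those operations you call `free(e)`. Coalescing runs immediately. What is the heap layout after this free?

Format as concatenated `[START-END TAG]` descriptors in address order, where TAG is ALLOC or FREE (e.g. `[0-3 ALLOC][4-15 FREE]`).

Op 1: a = malloc(1) -> a = 0; heap: [0-0 ALLOC][1-31 FREE]
Op 2: b = malloc(6) -> b = 1; heap: [0-0 ALLOC][1-6 ALLOC][7-31 FREE]
Op 3: c = malloc(3) -> c = 7; heap: [0-0 ALLOC][1-6 ALLOC][7-9 ALLOC][10-31 FREE]
Op 4: d = malloc(7) -> d = 10; heap: [0-0 ALLOC][1-6 ALLOC][7-9 ALLOC][10-16 ALLOC][17-31 FREE]
Op 5: free(d) -> (freed d); heap: [0-0 ALLOC][1-6 ALLOC][7-9 ALLOC][10-31 FREE]
Op 6: free(c) -> (freed c); heap: [0-0 ALLOC][1-6 ALLOC][7-31 FREE]
Op 7: free(b) -> (freed b); heap: [0-0 ALLOC][1-31 FREE]
Op 8: e = malloc(4) -> e = 1; heap: [0-0 ALLOC][1-4 ALLOC][5-31 FREE]
free(e): e = 1 -> block [1-4 ALLOC]; mark free, coalesce with adjacent free neighbors -> [0-0 ALLOC][1-31 FREE]

Answer: [0-0 ALLOC][1-31 FREE]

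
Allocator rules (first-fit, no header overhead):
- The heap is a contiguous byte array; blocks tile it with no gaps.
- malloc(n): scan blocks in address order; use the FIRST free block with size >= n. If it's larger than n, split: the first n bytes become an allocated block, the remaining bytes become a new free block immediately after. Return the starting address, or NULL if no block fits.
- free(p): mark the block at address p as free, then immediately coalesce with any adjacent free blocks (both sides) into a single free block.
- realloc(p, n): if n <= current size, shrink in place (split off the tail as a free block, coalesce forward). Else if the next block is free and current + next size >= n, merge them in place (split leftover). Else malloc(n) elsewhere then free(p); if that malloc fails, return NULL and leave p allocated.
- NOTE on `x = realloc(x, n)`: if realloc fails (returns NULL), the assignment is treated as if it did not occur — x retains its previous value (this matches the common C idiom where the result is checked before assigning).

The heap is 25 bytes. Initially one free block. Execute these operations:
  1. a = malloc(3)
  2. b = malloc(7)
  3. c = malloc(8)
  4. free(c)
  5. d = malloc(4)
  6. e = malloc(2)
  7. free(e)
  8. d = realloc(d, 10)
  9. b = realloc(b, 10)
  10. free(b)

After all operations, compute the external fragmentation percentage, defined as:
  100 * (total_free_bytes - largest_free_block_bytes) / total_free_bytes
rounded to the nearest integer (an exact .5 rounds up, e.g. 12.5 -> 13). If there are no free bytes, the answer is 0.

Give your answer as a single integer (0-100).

Answer: 42

Derivation:
Op 1: a = malloc(3) -> a = 0; heap: [0-2 ALLOC][3-24 FREE]
Op 2: b = malloc(7) -> b = 3; heap: [0-2 ALLOC][3-9 ALLOC][10-24 FREE]
Op 3: c = malloc(8) -> c = 10; heap: [0-2 ALLOC][3-9 ALLOC][10-17 ALLOC][18-24 FREE]
Op 4: free(c) -> (freed c); heap: [0-2 ALLOC][3-9 ALLOC][10-24 FREE]
Op 5: d = malloc(4) -> d = 10; heap: [0-2 ALLOC][3-9 ALLOC][10-13 ALLOC][14-24 FREE]
Op 6: e = malloc(2) -> e = 14; heap: [0-2 ALLOC][3-9 ALLOC][10-13 ALLOC][14-15 ALLOC][16-24 FREE]
Op 7: free(e) -> (freed e); heap: [0-2 ALLOC][3-9 ALLOC][10-13 ALLOC][14-24 FREE]
Op 8: d = realloc(d, 10) -> d = 10; heap: [0-2 ALLOC][3-9 ALLOC][10-19 ALLOC][20-24 FREE]
Op 9: b = realloc(b, 10) -> NULL (b unchanged); heap: [0-2 ALLOC][3-9 ALLOC][10-19 ALLOC][20-24 FREE]
Op 10: free(b) -> (freed b); heap: [0-2 ALLOC][3-9 FREE][10-19 ALLOC][20-24 FREE]
Free blocks: [7 5] total_free=12 largest=7 -> 100*(12-7)/12 = 500/12 ≈ 41.667 -> rounds to 42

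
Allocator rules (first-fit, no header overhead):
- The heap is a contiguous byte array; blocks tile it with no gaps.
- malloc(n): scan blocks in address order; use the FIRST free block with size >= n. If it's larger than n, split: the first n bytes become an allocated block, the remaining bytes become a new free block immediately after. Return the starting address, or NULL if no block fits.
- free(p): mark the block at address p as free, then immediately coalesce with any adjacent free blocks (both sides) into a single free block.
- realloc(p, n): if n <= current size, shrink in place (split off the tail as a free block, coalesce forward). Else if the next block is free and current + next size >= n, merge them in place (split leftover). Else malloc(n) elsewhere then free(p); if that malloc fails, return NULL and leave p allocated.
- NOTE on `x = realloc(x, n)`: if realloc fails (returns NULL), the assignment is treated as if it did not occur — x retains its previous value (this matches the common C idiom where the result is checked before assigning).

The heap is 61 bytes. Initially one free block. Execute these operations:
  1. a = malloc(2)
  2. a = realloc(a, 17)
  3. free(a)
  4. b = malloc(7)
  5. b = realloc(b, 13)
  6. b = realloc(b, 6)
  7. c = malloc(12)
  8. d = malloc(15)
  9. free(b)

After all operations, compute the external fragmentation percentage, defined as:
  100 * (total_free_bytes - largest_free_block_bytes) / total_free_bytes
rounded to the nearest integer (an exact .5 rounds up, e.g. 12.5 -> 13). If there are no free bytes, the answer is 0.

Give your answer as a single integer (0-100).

Answer: 18

Derivation:
Op 1: a = malloc(2) -> a = 0; heap: [0-1 ALLOC][2-60 FREE]
Op 2: a = realloc(a, 17) -> a = 0; heap: [0-16 ALLOC][17-60 FREE]
Op 3: free(a) -> (freed a); heap: [0-60 FREE]
Op 4: b = malloc(7) -> b = 0; heap: [0-6 ALLOC][7-60 FREE]
Op 5: b = realloc(b, 13) -> b = 0; heap: [0-12 ALLOC][13-60 FREE]
Op 6: b = realloc(b, 6) -> b = 0; heap: [0-5 ALLOC][6-60 FREE]
Op 7: c = malloc(12) -> c = 6; heap: [0-5 ALLOC][6-17 ALLOC][18-60 FREE]
Op 8: d = malloc(15) -> d = 18; heap: [0-5 ALLOC][6-17 ALLOC][18-32 ALLOC][33-60 FREE]
Op 9: free(b) -> (freed b); heap: [0-5 FREE][6-17 ALLOC][18-32 ALLOC][33-60 FREE]
Free blocks: [6 28] total_free=34 largest=28 -> 100*(34-28)/34 = 600/34 ≈ 17.647 -> rounds to 18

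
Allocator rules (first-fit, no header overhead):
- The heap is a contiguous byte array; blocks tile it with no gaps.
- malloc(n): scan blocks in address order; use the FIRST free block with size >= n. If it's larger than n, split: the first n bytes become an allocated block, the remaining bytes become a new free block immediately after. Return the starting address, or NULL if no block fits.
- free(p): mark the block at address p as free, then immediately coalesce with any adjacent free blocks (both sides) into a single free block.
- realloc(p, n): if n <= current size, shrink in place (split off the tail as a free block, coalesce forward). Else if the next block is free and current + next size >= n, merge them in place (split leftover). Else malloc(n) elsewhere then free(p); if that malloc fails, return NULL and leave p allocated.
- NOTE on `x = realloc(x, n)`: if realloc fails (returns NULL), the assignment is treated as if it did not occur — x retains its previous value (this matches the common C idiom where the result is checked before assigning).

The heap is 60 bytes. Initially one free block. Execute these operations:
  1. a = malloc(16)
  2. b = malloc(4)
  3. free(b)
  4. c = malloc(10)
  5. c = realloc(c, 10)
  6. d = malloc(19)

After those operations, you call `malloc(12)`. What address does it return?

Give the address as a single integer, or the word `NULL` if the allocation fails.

Answer: 45

Derivation:
Op 1: a = malloc(16) -> a = 0; heap: [0-15 ALLOC][16-59 FREE]
Op 2: b = malloc(4) -> b = 16; heap: [0-15 ALLOC][16-19 ALLOC][20-59 FREE]
Op 3: free(b) -> (freed b); heap: [0-15 ALLOC][16-59 FREE]
Op 4: c = malloc(10) -> c = 16; heap: [0-15 ALLOC][16-25 ALLOC][26-59 FREE]
Op 5: c = realloc(c, 10) -> c = 16; heap: [0-15 ALLOC][16-25 ALLOC][26-59 FREE]
Op 6: d = malloc(19) -> d = 26; heap: [0-15 ALLOC][16-25 ALLOC][26-44 ALLOC][45-59 FREE]
malloc(12): first-fit scan over [0-15 ALLOC][16-25 ALLOC][26-44 ALLOC][45-59 FREE] -> 45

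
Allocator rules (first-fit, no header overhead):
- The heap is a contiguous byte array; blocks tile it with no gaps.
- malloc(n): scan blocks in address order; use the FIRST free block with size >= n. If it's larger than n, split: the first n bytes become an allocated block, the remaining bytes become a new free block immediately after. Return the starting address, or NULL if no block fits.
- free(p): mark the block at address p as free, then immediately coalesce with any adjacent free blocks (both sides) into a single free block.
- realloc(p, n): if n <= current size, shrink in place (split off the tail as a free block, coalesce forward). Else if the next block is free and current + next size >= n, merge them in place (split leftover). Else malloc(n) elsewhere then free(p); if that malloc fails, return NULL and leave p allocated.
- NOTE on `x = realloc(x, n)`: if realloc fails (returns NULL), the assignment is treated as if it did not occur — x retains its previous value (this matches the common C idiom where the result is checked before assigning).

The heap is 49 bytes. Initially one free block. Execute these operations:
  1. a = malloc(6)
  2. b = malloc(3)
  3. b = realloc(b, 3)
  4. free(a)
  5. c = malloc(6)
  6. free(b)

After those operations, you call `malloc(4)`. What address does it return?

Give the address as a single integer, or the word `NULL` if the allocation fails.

Answer: 6

Derivation:
Op 1: a = malloc(6) -> a = 0; heap: [0-5 ALLOC][6-48 FREE]
Op 2: b = malloc(3) -> b = 6; heap: [0-5 ALLOC][6-8 ALLOC][9-48 FREE]
Op 3: b = realloc(b, 3) -> b = 6; heap: [0-5 ALLOC][6-8 ALLOC][9-48 FREE]
Op 4: free(a) -> (freed a); heap: [0-5 FREE][6-8 ALLOC][9-48 FREE]
Op 5: c = malloc(6) -> c = 0; heap: [0-5 ALLOC][6-8 ALLOC][9-48 FREE]
Op 6: free(b) -> (freed b); heap: [0-5 ALLOC][6-48 FREE]
malloc(4): first-fit scan over [0-5 ALLOC][6-48 FREE] -> 6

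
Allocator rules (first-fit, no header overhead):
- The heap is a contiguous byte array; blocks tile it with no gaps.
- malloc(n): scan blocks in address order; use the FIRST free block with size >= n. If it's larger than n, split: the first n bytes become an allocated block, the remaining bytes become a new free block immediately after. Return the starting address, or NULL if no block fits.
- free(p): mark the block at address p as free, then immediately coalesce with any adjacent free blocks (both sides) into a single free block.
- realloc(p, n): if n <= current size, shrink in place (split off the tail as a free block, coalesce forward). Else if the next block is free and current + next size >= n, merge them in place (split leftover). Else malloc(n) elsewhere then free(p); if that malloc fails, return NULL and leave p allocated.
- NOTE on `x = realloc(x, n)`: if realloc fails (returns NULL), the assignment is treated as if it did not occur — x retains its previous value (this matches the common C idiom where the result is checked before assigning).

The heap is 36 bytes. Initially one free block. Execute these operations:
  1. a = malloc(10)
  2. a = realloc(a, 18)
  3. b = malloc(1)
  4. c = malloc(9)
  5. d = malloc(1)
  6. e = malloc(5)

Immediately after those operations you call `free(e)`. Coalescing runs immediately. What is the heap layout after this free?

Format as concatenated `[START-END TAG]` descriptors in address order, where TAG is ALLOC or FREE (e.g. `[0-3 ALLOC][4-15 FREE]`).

Answer: [0-17 ALLOC][18-18 ALLOC][19-27 ALLOC][28-28 ALLOC][29-35 FREE]

Derivation:
Op 1: a = malloc(10) -> a = 0; heap: [0-9 ALLOC][10-35 FREE]
Op 2: a = realloc(a, 18) -> a = 0; heap: [0-17 ALLOC][18-35 FREE]
Op 3: b = malloc(1) -> b = 18; heap: [0-17 ALLOC][18-18 ALLOC][19-35 FREE]
Op 4: c = malloc(9) -> c = 19; heap: [0-17 ALLOC][18-18 ALLOC][19-27 ALLOC][28-35 FREE]
Op 5: d = malloc(1) -> d = 28; heap: [0-17 ALLOC][18-18 ALLOC][19-27 ALLOC][28-28 ALLOC][29-35 FREE]
Op 6: e = malloc(5) -> e = 29; heap: [0-17 ALLOC][18-18 ALLOC][19-27 ALLOC][28-28 ALLOC][29-33 ALLOC][34-35 FREE]
free(e): e = 29 -> block [29-33 ALLOC]; mark free, coalesce with adjacent free neighbors -> [0-17 ALLOC][18-18 ALLOC][19-27 ALLOC][28-28 ALLOC][29-35 FREE]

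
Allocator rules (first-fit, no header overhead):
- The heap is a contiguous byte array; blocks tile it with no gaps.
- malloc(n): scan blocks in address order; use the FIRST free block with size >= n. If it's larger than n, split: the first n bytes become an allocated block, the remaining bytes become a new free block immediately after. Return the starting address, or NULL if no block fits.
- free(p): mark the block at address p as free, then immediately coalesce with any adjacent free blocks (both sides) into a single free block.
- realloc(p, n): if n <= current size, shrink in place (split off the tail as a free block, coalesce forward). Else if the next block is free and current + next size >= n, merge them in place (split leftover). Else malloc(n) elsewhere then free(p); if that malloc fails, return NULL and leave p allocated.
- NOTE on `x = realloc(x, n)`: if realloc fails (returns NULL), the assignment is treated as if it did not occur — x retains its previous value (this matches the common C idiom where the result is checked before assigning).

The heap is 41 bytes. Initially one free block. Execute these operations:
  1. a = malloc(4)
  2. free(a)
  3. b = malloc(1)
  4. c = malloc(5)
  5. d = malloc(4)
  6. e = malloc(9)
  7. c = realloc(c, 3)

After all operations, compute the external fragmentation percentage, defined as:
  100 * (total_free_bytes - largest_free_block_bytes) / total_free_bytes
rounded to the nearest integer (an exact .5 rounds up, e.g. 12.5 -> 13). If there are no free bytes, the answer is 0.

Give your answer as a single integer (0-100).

Answer: 8

Derivation:
Op 1: a = malloc(4) -> a = 0; heap: [0-3 ALLOC][4-40 FREE]
Op 2: free(a) -> (freed a); heap: [0-40 FREE]
Op 3: b = malloc(1) -> b = 0; heap: [0-0 ALLOC][1-40 FREE]
Op 4: c = malloc(5) -> c = 1; heap: [0-0 ALLOC][1-5 ALLOC][6-40 FREE]
Op 5: d = malloc(4) -> d = 6; heap: [0-0 ALLOC][1-5 ALLOC][6-9 ALLOC][10-40 FREE]
Op 6: e = malloc(9) -> e = 10; heap: [0-0 ALLOC][1-5 ALLOC][6-9 ALLOC][10-18 ALLOC][19-40 FREE]
Op 7: c = realloc(c, 3) -> c = 1; heap: [0-0 ALLOC][1-3 ALLOC][4-5 FREE][6-9 ALLOC][10-18 ALLOC][19-40 FREE]
Free blocks: [2 22] total_free=24 largest=22 -> 100*(24-22)/24 = 200/24 ≈ 8.333 -> rounds to 8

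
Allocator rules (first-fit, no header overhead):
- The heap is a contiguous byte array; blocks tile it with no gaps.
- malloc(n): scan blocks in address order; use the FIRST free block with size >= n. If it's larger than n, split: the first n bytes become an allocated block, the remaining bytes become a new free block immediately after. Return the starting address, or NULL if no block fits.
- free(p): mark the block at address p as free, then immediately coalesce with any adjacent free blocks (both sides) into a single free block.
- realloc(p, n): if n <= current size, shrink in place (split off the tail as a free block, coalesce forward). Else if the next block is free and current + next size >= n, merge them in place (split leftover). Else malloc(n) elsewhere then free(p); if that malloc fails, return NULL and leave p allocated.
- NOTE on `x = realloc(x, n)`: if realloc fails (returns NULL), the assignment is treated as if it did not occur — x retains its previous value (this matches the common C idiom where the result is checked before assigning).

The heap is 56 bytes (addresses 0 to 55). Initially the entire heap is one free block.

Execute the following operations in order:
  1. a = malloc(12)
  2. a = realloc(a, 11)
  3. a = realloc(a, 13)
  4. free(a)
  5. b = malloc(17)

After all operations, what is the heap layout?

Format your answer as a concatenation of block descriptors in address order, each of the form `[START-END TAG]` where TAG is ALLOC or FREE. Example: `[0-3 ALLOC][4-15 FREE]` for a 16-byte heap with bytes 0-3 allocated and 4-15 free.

Answer: [0-16 ALLOC][17-55 FREE]

Derivation:
Op 1: a = malloc(12) -> a = 0; heap: [0-11 ALLOC][12-55 FREE]
Op 2: a = realloc(a, 11) -> a = 0; heap: [0-10 ALLOC][11-55 FREE]
Op 3: a = realloc(a, 13) -> a = 0; heap: [0-12 ALLOC][13-55 FREE]
Op 4: free(a) -> (freed a); heap: [0-55 FREE]
Op 5: b = malloc(17) -> b = 0; heap: [0-16 ALLOC][17-55 FREE]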